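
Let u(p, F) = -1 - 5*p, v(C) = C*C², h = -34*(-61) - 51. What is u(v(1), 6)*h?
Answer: -12138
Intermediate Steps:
h = 2023 (h = 2074 - 51 = 2023)
v(C) = C³
u(v(1), 6)*h = (-1 - 5*1³)*2023 = (-1 - 5*1)*2023 = (-1 - 5)*2023 = -6*2023 = -12138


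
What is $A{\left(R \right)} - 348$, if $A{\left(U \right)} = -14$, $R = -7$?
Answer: $-362$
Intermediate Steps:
$A{\left(R \right)} - 348 = -14 - 348 = -362$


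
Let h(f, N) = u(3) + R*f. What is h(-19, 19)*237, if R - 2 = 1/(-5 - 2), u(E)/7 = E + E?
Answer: 11139/7 ≈ 1591.3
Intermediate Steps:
u(E) = 14*E (u(E) = 7*(E + E) = 7*(2*E) = 14*E)
R = 13/7 (R = 2 + 1/(-5 - 2) = 2 + 1/(-7) = 2 - ⅐ = 13/7 ≈ 1.8571)
h(f, N) = 42 + 13*f/7 (h(f, N) = 14*3 + 13*f/7 = 42 + 13*f/7)
h(-19, 19)*237 = (42 + (13/7)*(-19))*237 = (42 - 247/7)*237 = (47/7)*237 = 11139/7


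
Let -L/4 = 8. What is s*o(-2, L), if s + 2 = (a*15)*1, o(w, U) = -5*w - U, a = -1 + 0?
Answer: -714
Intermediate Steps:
a = -1
L = -32 (L = -4*8 = -32)
o(w, U) = -U - 5*w
s = -17 (s = -2 - 1*15*1 = -2 - 15*1 = -2 - 15 = -17)
s*o(-2, L) = -17*(-1*(-32) - 5*(-2)) = -17*(32 + 10) = -17*42 = -714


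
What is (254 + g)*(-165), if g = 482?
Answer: -121440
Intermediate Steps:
(254 + g)*(-165) = (254 + 482)*(-165) = 736*(-165) = -121440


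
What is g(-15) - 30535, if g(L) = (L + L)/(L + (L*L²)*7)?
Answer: -24061579/788 ≈ -30535.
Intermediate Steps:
g(L) = 2*L/(L + 7*L³) (g(L) = (2*L)/(L + L³*7) = (2*L)/(L + 7*L³) = 2*L/(L + 7*L³))
g(-15) - 30535 = 2/(1 + 7*(-15)²) - 30535 = 2/(1 + 7*225) - 30535 = 2/(1 + 1575) - 30535 = 2/1576 - 30535 = 2*(1/1576) - 30535 = 1/788 - 30535 = -24061579/788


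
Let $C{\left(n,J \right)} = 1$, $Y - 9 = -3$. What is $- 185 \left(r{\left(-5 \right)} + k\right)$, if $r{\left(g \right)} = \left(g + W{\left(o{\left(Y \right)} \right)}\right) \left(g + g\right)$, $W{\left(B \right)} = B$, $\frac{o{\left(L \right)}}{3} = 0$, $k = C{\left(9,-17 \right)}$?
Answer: $-9435$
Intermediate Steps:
$Y = 6$ ($Y = 9 - 3 = 6$)
$k = 1$
$o{\left(L \right)} = 0$ ($o{\left(L \right)} = 3 \cdot 0 = 0$)
$r{\left(g \right)} = 2 g^{2}$ ($r{\left(g \right)} = \left(g + 0\right) \left(g + g\right) = g 2 g = 2 g^{2}$)
$- 185 \left(r{\left(-5 \right)} + k\right) = - 185 \left(2 \left(-5\right)^{2} + 1\right) = - 185 \left(2 \cdot 25 + 1\right) = - 185 \left(50 + 1\right) = \left(-185\right) 51 = -9435$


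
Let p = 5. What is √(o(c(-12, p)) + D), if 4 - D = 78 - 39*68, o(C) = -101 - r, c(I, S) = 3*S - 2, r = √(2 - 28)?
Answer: √(2477 - I*√26) ≈ 49.769 - 0.0512*I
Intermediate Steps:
r = I*√26 (r = √(-26) = I*√26 ≈ 5.099*I)
c(I, S) = -2 + 3*S
o(C) = -101 - I*√26
D = 2578 (D = 4 - (78 - 39*68) = 4 - (78 - 2652) = 4 - 1*(-2574) = 4 + 2574 = 2578)
√(o(c(-12, p)) + D) = √((-101 - I*√26) + 2578) = √(2477 - I*√26)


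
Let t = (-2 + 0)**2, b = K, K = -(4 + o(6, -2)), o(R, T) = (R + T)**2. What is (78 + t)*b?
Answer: -1640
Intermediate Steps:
K = -20 (K = -(4 + (6 - 2)**2) = -(4 + 4**2) = -(4 + 16) = -1*20 = -20)
b = -20
t = 4 (t = (-2)**2 = 4)
(78 + t)*b = (78 + 4)*(-20) = 82*(-20) = -1640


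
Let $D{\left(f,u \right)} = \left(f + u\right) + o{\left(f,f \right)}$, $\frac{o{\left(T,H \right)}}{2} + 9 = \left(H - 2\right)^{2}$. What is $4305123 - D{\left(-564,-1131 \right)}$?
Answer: $3666124$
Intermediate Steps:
$o{\left(T,H \right)} = -18 + 2 \left(-2 + H\right)^{2}$ ($o{\left(T,H \right)} = -18 + 2 \left(H - 2\right)^{2} = -18 + 2 \left(-2 + H\right)^{2}$)
$D{\left(f,u \right)} = -18 + f + u + 2 \left(-2 + f\right)^{2}$ ($D{\left(f,u \right)} = \left(f + u\right) + \left(-18 + 2 \left(-2 + f\right)^{2}\right) = -18 + f + u + 2 \left(-2 + f\right)^{2}$)
$4305123 - D{\left(-564,-1131 \right)} = 4305123 - \left(-18 - 564 - 1131 + 2 \left(-2 - 564\right)^{2}\right) = 4305123 - \left(-18 - 564 - 1131 + 2 \left(-566\right)^{2}\right) = 4305123 - \left(-18 - 564 - 1131 + 2 \cdot 320356\right) = 4305123 - \left(-18 - 564 - 1131 + 640712\right) = 4305123 - 638999 = 3666124$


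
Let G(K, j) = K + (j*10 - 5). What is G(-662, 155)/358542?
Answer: 883/358542 ≈ 0.0024628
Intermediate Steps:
G(K, j) = -5 + K + 10*j (G(K, j) = K + (10*j - 5) = K + (-5 + 10*j) = -5 + K + 10*j)
G(-662, 155)/358542 = (-5 - 662 + 10*155)/358542 = (-5 - 662 + 1550)*(1/358542) = 883*(1/358542) = 883/358542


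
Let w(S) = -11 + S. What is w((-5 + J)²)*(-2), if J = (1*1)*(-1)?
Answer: -50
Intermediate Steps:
J = -1 (J = 1*(-1) = -1)
w((-5 + J)²)*(-2) = (-11 + (-5 - 1)²)*(-2) = (-11 + (-6)²)*(-2) = (-11 + 36)*(-2) = 25*(-2) = -50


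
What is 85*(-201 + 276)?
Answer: 6375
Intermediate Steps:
85*(-201 + 276) = 85*75 = 6375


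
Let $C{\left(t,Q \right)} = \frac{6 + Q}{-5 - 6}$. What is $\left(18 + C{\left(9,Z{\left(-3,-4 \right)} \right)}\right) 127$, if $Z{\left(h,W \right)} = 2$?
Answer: $\frac{24130}{11} \approx 2193.6$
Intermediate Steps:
$C{\left(t,Q \right)} = - \frac{6}{11} - \frac{Q}{11}$ ($C{\left(t,Q \right)} = \frac{6 + Q}{-11} = \left(6 + Q\right) \left(- \frac{1}{11}\right) = - \frac{6}{11} - \frac{Q}{11}$)
$\left(18 + C{\left(9,Z{\left(-3,-4 \right)} \right)}\right) 127 = \left(18 - \frac{8}{11}\right) 127 = \frac{190}{11} \cdot 127 = \frac{24130}{11}$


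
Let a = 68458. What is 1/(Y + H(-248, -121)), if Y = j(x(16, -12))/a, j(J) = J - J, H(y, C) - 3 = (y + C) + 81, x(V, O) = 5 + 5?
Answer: -1/285 ≈ -0.0035088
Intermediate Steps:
x(V, O) = 10
H(y, C) = 84 + C + y (H(y, C) = 3 + ((y + C) + 81) = 3 + ((C + y) + 81) = 3 + (81 + C + y) = 84 + C + y)
j(J) = 0
Y = 0 (Y = 0/68458 = 0*(1/68458) = 0)
1/(Y + H(-248, -121)) = 1/(0 + (84 - 121 - 248)) = 1/(0 - 285) = 1/(-285) = -1/285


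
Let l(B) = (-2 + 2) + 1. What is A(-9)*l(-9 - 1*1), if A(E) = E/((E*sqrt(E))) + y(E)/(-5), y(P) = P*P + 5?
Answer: -86/5 - I/3 ≈ -17.2 - 0.33333*I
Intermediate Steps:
y(P) = 5 + P**2 (y(P) = P**2 + 5 = 5 + P**2)
l(B) = 1 (l(B) = 0 + 1 = 1)
A(E) = -1 + 1/sqrt(E) - E**2/5 (A(E) = E/((E*sqrt(E))) + (5 + E**2)/(-5) = E/(E**(3/2)) + (5 + E**2)*(-1/5) = E/E**(3/2) + (-1 - E**2/5) = 1/sqrt(E) + (-1 - E**2/5) = -1 + 1/sqrt(E) - E**2/5)
A(-9)*l(-9 - 1*1) = (-1 + 1/sqrt(-9) - 1/5*(-9)**2)*1 = (-1 - I/3 - 1/5*81)*1 = (-1 - I/3 - 81/5)*1 = (-86/5 - I/3)*1 = -86/5 - I/3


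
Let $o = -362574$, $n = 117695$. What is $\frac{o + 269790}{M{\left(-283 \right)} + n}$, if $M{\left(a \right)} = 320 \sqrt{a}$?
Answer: $- \frac{2184042576}{2776218445} + \frac{5938176 i \sqrt{283}}{2776218445} \approx -0.7867 + 0.035983 i$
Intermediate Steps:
$\frac{o + 269790}{M{\left(-283 \right)} + n} = \frac{-362574 + 269790}{320 \sqrt{-283} + 117695} = - \frac{92784}{320 i \sqrt{283} + 117695} = - \frac{92784}{117695 + 320 i \sqrt{283}}$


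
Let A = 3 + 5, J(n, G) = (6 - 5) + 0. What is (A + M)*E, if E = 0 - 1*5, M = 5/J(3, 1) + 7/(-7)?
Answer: -60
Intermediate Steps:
J(n, G) = 1 (J(n, G) = 1 + 0 = 1)
A = 8
M = 4 (M = 5/1 + 7/(-7) = 5*1 + 7*(-⅐) = 5 - 1 = 4)
E = -5 (E = 0 - 5 = -5)
(A + M)*E = (8 + 4)*(-5) = 12*(-5) = -60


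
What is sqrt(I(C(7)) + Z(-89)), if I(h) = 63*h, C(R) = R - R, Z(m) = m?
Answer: I*sqrt(89) ≈ 9.434*I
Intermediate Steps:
C(R) = 0
sqrt(I(C(7)) + Z(-89)) = sqrt(63*0 - 89) = sqrt(0 - 89) = sqrt(-89) = I*sqrt(89)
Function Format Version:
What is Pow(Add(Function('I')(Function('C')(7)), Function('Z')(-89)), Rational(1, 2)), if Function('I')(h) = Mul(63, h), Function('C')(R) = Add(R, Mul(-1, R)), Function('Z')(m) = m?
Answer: Mul(I, Pow(89, Rational(1, 2))) ≈ Mul(9.4340, I)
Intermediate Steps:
Function('C')(R) = 0
Pow(Add(Function('I')(Function('C')(7)), Function('Z')(-89)), Rational(1, 2)) = Pow(Add(Mul(63, 0), -89), Rational(1, 2)) = Pow(Add(0, -89), Rational(1, 2)) = Pow(-89, Rational(1, 2)) = Mul(I, Pow(89, Rational(1, 2)))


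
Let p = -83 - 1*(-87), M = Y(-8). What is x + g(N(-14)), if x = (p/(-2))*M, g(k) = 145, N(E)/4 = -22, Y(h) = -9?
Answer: 163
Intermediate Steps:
M = -9
p = 4 (p = -83 + 87 = 4)
N(E) = -88 (N(E) = 4*(-22) = -88)
x = 18 (x = (4/(-2))*(-9) = (4*(-1/2))*(-9) = -2*(-9) = 18)
x + g(N(-14)) = 18 + 145 = 163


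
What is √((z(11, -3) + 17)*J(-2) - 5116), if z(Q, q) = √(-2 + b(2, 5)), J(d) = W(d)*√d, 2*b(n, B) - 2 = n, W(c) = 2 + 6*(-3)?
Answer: 2*√(-1279 - 68*I*√2) ≈ 2.6871 - 71.577*I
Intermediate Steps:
W(c) = -16 (W(c) = 2 - 18 = -16)
b(n, B) = 1 + n/2
J(d) = -16*√d
z(Q, q) = 0 (z(Q, q) = √(-2 + (1 + (½)*2)) = √(-2 + (1 + 1)) = √(-2 + 2) = √0 = 0)
√((z(11, -3) + 17)*J(-2) - 5116) = √((0 + 17)*(-16*I*√2) - 5116) = √(17*(-16*I*√2) - 5116) = √(-272*I*√2 - 5116) = √(-5116 - 272*I*√2)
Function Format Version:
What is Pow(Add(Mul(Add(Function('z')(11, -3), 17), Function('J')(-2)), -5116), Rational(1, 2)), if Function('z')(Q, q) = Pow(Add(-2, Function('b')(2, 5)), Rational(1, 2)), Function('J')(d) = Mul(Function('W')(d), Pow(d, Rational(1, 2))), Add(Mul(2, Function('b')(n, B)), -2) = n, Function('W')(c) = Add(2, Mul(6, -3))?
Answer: Mul(2, Pow(Add(-1279, Mul(-68, I, Pow(2, Rational(1, 2)))), Rational(1, 2))) ≈ Add(2.6871, Mul(-71.577, I))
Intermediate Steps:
Function('W')(c) = -16 (Function('W')(c) = Add(2, -18) = -16)
Function('b')(n, B) = Add(1, Mul(Rational(1, 2), n))
Function('J')(d) = Mul(-16, Pow(d, Rational(1, 2)))
Function('z')(Q, q) = 0 (Function('z')(Q, q) = Pow(Add(-2, Add(1, Mul(Rational(1, 2), 2))), Rational(1, 2)) = Pow(Add(-2, Add(1, 1)), Rational(1, 2)) = Pow(Add(-2, 2), Rational(1, 2)) = Pow(0, Rational(1, 2)) = 0)
Pow(Add(Mul(Add(Function('z')(11, -3), 17), Function('J')(-2)), -5116), Rational(1, 2)) = Pow(Add(Mul(Add(0, 17), Mul(-16, Pow(-2, Rational(1, 2)))), -5116), Rational(1, 2)) = Pow(Add(Mul(17, Mul(-16, Mul(I, Pow(2, Rational(1, 2))))), -5116), Rational(1, 2)) = Pow(Add(Mul(17, Mul(-16, I, Pow(2, Rational(1, 2)))), -5116), Rational(1, 2)) = Pow(Add(Mul(-272, I, Pow(2, Rational(1, 2))), -5116), Rational(1, 2)) = Pow(Add(-5116, Mul(-272, I, Pow(2, Rational(1, 2)))), Rational(1, 2))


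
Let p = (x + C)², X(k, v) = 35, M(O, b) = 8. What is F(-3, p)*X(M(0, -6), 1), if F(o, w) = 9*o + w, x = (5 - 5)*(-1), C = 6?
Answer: 315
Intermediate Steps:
x = 0 (x = 0*(-1) = 0)
p = 36 (p = (0 + 6)² = 6² = 36)
F(o, w) = w + 9*o
F(-3, p)*X(M(0, -6), 1) = (36 + 9*(-3))*35 = (36 - 27)*35 = 9*35 = 315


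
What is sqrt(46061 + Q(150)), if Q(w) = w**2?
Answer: sqrt(68561) ≈ 261.84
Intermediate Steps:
sqrt(46061 + Q(150)) = sqrt(46061 + 150**2) = sqrt(46061 + 22500) = sqrt(68561)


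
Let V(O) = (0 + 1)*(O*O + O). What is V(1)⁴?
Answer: 16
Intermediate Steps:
V(O) = O + O² (V(O) = 1*(O² + O) = 1*(O + O²) = O + O²)
V(1)⁴ = (1*(1 + 1))⁴ = (1*2)⁴ = 2⁴ = 16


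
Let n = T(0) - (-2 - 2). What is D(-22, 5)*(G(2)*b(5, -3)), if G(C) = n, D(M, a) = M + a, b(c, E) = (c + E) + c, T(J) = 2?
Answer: -714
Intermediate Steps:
b(c, E) = E + 2*c (b(c, E) = (E + c) + c = E + 2*c)
n = 6 (n = 2 - (-2 - 2) = 2 - 1*(-4) = 2 + 4 = 6)
G(C) = 6
D(-22, 5)*(G(2)*b(5, -3)) = (-22 + 5)*(6*(-3 + 2*5)) = -102*(-3 + 10) = -102*7 = -17*42 = -714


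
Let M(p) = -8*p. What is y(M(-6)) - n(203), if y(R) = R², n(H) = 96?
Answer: 2208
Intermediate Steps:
y(M(-6)) - n(203) = (-8*(-6))² - 1*96 = 48² - 96 = 2304 - 96 = 2208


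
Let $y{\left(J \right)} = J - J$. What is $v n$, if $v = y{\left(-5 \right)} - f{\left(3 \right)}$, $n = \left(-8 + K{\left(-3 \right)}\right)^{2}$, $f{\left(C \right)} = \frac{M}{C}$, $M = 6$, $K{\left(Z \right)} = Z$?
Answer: $-242$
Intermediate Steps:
$y{\left(J \right)} = 0$
$f{\left(C \right)} = \frac{6}{C}$
$n = 121$ ($n = \left(-8 - 3\right)^{2} = \left(-11\right)^{2} = 121$)
$v = -2$ ($v = 0 - \frac{6}{3} = 0 - 6 \cdot \frac{1}{3} = 0 - 2 = -2$)
$v n = \left(-2\right) 121 = -242$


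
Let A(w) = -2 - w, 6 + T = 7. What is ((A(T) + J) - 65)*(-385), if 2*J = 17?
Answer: 45815/2 ≈ 22908.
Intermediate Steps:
T = 1 (T = -6 + 7 = 1)
J = 17/2 (J = (½)*17 = 17/2 ≈ 8.5000)
((A(T) + J) - 65)*(-385) = (((-2 - 1*1) + 17/2) - 65)*(-385) = (((-2 - 1) + 17/2) - 65)*(-385) = ((-3 + 17/2) - 65)*(-385) = (11/2 - 65)*(-385) = -119/2*(-385) = 45815/2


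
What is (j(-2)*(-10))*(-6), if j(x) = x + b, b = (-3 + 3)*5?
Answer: -120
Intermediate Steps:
b = 0 (b = 0*5 = 0)
j(x) = x (j(x) = x + 0 = x)
(j(-2)*(-10))*(-6) = -2*(-10)*(-6) = 20*(-6) = -120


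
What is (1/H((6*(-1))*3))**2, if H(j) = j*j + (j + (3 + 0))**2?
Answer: 1/301401 ≈ 3.3178e-6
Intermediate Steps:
H(j) = j**2 + (3 + j)**2 (H(j) = j**2 + (j + 3)**2 = j**2 + (3 + j)**2)
(1/H((6*(-1))*3))**2 = (1/(((6*(-1))*3)**2 + (3 + (6*(-1))*3)**2))**2 = (1/((-6*3)**2 + (3 - 6*3)**2))**2 = (1/((-18)**2 + (3 - 18)**2))**2 = (1/(324 + (-15)**2))**2 = (1/(324 + 225))**2 = (1/549)**2 = 1/301401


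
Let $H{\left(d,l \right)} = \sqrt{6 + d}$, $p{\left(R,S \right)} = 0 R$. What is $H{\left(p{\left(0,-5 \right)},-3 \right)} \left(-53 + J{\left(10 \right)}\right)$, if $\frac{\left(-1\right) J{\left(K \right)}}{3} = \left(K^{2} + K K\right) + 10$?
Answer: $- 683 \sqrt{6} \approx -1673.0$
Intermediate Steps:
$p{\left(R,S \right)} = 0$
$J{\left(K \right)} = -30 - 6 K^{2}$ ($J{\left(K \right)} = - 3 \left(\left(K^{2} + K K\right) + 10\right) = - 3 \left(\left(K^{2} + K^{2}\right) + 10\right) = - 3 \left(2 K^{2} + 10\right) = - 3 \left(10 + 2 K^{2}\right) = -30 - 6 K^{2}$)
$H{\left(p{\left(0,-5 \right)},-3 \right)} \left(-53 + J{\left(10 \right)}\right) = \sqrt{6 + 0} \left(-53 - \left(30 + 6 \cdot 10^{2}\right)\right) = \sqrt{6} \left(-53 - 630\right) = \sqrt{6} \left(-683\right) = - 683 \sqrt{6}$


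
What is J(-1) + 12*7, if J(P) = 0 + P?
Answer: 83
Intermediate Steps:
J(P) = P
J(-1) + 12*7 = -1 + 12*7 = -1 + 84 = 83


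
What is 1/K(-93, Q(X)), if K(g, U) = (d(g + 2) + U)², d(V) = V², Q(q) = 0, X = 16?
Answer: 1/68574961 ≈ 1.4583e-8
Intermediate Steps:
K(g, U) = (U + (2 + g)²)² (K(g, U) = ((g + 2)² + U)² = ((2 + g)² + U)² = (U + (2 + g)²)²)
1/K(-93, Q(X)) = 1/((0 + (2 - 93)²)²) = 1/((0 + (-91)²)²) = 1/((0 + 8281)²) = 1/(8281²) = 1/68574961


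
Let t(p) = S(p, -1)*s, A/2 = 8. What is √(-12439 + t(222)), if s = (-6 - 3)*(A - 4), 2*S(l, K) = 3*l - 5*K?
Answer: I*√48673 ≈ 220.62*I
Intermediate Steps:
A = 16 (A = 2*8 = 16)
S(l, K) = -5*K/2 + 3*l/2 (S(l, K) = (3*l - 5*K)/2 = (-5*K + 3*l)/2 = -5*K/2 + 3*l/2)
s = -108 (s = (-6 - 3)*(16 - 4) = -9*12 = -108)
t(p) = -270 - 162*p (t(p) = (-5/2*(-1) + 3*p/2)*(-108) = (5/2 + 3*p/2)*(-108) = -270 - 162*p)
√(-12439 + t(222)) = √(-12439 + (-270 - 162*222)) = √(-12439 + (-270 - 35964)) = √(-12439 - 36234) = √(-48673) = I*√48673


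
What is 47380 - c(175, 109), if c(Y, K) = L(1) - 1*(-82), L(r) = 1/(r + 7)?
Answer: 378383/8 ≈ 47298.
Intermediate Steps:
L(r) = 1/(7 + r)
c(Y, K) = 657/8 (c(Y, K) = 1/(7 + 1) - 1*(-82) = 1/8 + 82 = ⅛ + 82 = 657/8)
47380 - c(175, 109) = 47380 - 1*657/8 = 47380 - 657/8 = 378383/8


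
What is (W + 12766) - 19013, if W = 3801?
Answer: -2446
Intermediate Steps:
(W + 12766) - 19013 = (3801 + 12766) - 19013 = 16567 - 19013 = -2446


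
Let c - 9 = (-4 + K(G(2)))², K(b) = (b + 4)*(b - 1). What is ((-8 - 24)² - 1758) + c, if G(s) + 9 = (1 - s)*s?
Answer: 5675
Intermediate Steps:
G(s) = -9 + s*(1 - s) (G(s) = -9 + (1 - s)*s = -9 + s*(1 - s))
K(b) = (-1 + b)*(4 + b) (K(b) = (4 + b)*(-1 + b) = (-1 + b)*(4 + b))
c = 6409 (c = 9 + (-4 + (-4 + (-9 + 2 - 1*2²)² + 3*(-9 + 2 - 1*2²)))² = 9 + (-4 + (-4 + (-9 + 2 - 1*4)² + 3*(-9 + 2 - 1*4)))² = 9 + (-4 + (-4 + (-9 + 2 - 4)² + 3*(-9 + 2 - 4)))² = 9 + (-4 + (-4 + (-11)² + 3*(-11)))² = 9 + (-4 + (-4 + 121 - 33))² = 9 + (-4 + 84)² = 9 + 80² = 9 + 6400 = 6409)
((-8 - 24)² - 1758) + c = ((-8 - 24)² - 1758) + 6409 = ((-32)² - 1758) + 6409 = (1024 - 1758) + 6409 = -734 + 6409 = 5675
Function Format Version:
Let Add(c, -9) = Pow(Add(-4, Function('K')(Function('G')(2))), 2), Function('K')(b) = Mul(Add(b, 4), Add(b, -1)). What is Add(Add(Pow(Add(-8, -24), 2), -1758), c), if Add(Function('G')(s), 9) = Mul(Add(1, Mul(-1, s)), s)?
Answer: 5675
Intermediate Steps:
Function('G')(s) = Add(-9, Mul(s, Add(1, Mul(-1, s)))) (Function('G')(s) = Add(-9, Mul(Add(1, Mul(-1, s)), s)) = Add(-9, Mul(s, Add(1, Mul(-1, s)))))
Function('K')(b) = Mul(Add(-1, b), Add(4, b)) (Function('K')(b) = Mul(Add(4, b), Add(-1, b)) = Mul(Add(-1, b), Add(4, b)))
c = 6409 (c = Add(9, Pow(Add(-4, Add(-4, Pow(Add(-9, 2, Mul(-1, Pow(2, 2))), 2), Mul(3, Add(-9, 2, Mul(-1, Pow(2, 2)))))), 2)) = Add(9, Pow(Add(-4, Add(-4, Pow(Add(-9, 2, Mul(-1, 4)), 2), Mul(3, Add(-9, 2, Mul(-1, 4))))), 2)) = Add(9, Pow(Add(-4, Add(-4, Pow(Add(-9, 2, -4), 2), Mul(3, Add(-9, 2, -4)))), 2)) = Add(9, Pow(Add(-4, Add(-4, Pow(-11, 2), Mul(3, -11))), 2)) = Add(9, Pow(Add(-4, Add(-4, 121, -33)), 2)) = Add(9, Pow(Add(-4, 84), 2)) = Add(9, Pow(80, 2)) = Add(9, 6400) = 6409)
Add(Add(Pow(Add(-8, -24), 2), -1758), c) = Add(Add(Pow(Add(-8, -24), 2), -1758), 6409) = Add(Add(Pow(-32, 2), -1758), 6409) = Add(Add(1024, -1758), 6409) = Add(-734, 6409) = 5675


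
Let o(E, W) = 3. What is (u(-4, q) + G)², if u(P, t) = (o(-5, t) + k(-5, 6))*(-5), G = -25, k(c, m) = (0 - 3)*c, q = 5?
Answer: 13225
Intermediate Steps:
k(c, m) = -3*c
u(P, t) = -90 (u(P, t) = (3 - 3*(-5))*(-5) = (3 + 15)*(-5) = 18*(-5) = -90)
(u(-4, q) + G)² = (-90 - 25)² = (-115)² = 13225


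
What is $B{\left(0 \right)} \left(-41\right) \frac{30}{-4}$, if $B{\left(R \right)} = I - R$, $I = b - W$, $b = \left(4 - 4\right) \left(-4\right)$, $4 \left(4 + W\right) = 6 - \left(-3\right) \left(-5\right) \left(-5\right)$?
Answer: $- \frac{39975}{8} \approx -4996.9$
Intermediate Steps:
$W = \frac{65}{4}$ ($W = -4 + \frac{6 - \left(-3\right) \left(-5\right) \left(-5\right)}{4} = -4 + \frac{6 - 15 \left(-5\right)}{4} = -4 + \frac{6 - -75}{4} = -4 + \frac{6 + 75}{4} = -4 + \frac{1}{4} \cdot 81 = -4 + \frac{81}{4} = \frac{65}{4} \approx 16.25$)
$b = 0$ ($b = 0 \left(-4\right) = 0$)
$I = - \frac{65}{4}$ ($I = 0 - \frac{65}{4} = - \frac{65}{4} \approx -16.25$)
$B{\left(R \right)} = - \frac{65}{4} - R$
$B{\left(0 \right)} \left(-41\right) \frac{30}{-4} = \left(- \frac{65}{4} - 0\right) \left(-41\right) \frac{30}{-4} = \left(- \frac{65}{4} + 0\right) \left(-41\right) 30 \left(- \frac{1}{4}\right) = \left(- \frac{65}{4}\right) \left(-41\right) \left(- \frac{15}{2}\right) = \frac{2665}{4} \left(- \frac{15}{2}\right) = - \frac{39975}{8}$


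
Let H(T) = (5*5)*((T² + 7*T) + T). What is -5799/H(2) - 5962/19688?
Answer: -3660991/307625 ≈ -11.901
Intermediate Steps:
H(T) = 25*T² + 200*T (H(T) = 25*(T² + 8*T) = 25*T² + 200*T)
-5799/H(2) - 5962/19688 = -5799*1/(50*(8 + 2)) - 5962/19688 = -5799/(25*2*10) - 5962*1/19688 = -5799/500 - 2981/9844 = -3660991/307625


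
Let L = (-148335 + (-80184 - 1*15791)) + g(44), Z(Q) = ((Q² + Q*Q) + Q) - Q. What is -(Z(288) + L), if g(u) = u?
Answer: 78378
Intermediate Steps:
Z(Q) = 2*Q² (Z(Q) = ((Q² + Q²) + Q) - Q = (2*Q² + Q) - Q = (Q + 2*Q²) - Q = 2*Q²)
L = -244266 (L = (-148335 + (-80184 - 1*15791)) + 44 = (-148335 + (-80184 - 15791)) + 44 = (-148335 - 95975) + 44 = -244310 + 44 = -244266)
-(Z(288) + L) = -(2*288² - 244266) = -(2*82944 - 244266) = -(165888 - 244266) = -1*(-78378) = 78378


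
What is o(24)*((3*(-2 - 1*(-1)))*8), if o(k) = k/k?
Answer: -24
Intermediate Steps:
o(k) = 1
o(24)*((3*(-2 - 1*(-1)))*8) = 1*((3*(-2 - 1*(-1)))*8) = 1*((3*(-2 + 1))*8) = 1*((3*(-1))*8) = 1*(-3*8) = 1*(-24) = -24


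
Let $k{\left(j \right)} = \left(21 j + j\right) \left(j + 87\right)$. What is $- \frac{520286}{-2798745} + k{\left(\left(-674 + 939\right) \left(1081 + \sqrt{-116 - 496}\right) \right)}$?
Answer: $\frac{5051653845636062486}{2798745} + 20044134660 i \sqrt{17} \approx 1.805 \cdot 10^{12} + 8.2644 \cdot 10^{10} i$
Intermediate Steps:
$k{\left(j \right)} = 22 j \left(87 + j\right)$
$- \frac{520286}{-2798745} + k{\left(\left(-674 + 939\right) \left(1081 + \sqrt{-116 - 496}\right) \right)} = - \frac{520286}{-2798745} + 22 \left(-674 + 939\right) \left(1081 + \sqrt{-116 - 496}\right) \left(87 + \left(-674 + 939\right) \left(1081 + \sqrt{-116 - 496}\right)\right) = \left(-520286\right) \left(- \frac{1}{2798745}\right) + 22 \cdot 265 \left(1081 + \sqrt{-612}\right) \left(87 + 265 \left(1081 + \sqrt{-612}\right)\right) = \frac{520286}{2798745} + 22 \cdot 265 \left(1081 + 6 i \sqrt{17}\right) \left(87 + 265 \left(1081 + 6 i \sqrt{17}\right)\right) = \frac{520286}{2798745} + 22 \left(286465 + 1590 i \sqrt{17}\right) \left(87 + \left(286465 + 1590 i \sqrt{17}\right)\right) = \frac{520286}{2798745} + 22 \left(286465 + 1590 i \sqrt{17}\right) \left(286552 + 1590 i \sqrt{17}\right)$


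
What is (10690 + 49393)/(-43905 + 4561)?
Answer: -60083/39344 ≈ -1.5271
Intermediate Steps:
(10690 + 49393)/(-43905 + 4561) = 60083/(-39344) = 60083*(-1/39344) = -60083/39344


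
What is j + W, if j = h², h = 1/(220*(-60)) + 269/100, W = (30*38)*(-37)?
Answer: -7348182452951/174240000 ≈ -42173.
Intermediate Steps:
W = -42180 (W = 1140*(-37) = -42180)
h = 35507/13200 (h = (1/220)*(-1/60) + 269*(1/100) = -1/13200 + 269/100 = 35507/13200 ≈ 2.6899)
j = 1260747049/174240000 (j = (35507/13200)² = 1260747049/174240000 ≈ 7.2357)
j + W = 1260747049/174240000 - 42180 = -7348182452951/174240000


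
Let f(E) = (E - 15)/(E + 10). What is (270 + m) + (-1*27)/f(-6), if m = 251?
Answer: 3683/7 ≈ 526.14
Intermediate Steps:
f(E) = (-15 + E)/(10 + E)
(270 + m) + (-1*27)/f(-6) = (270 + 251) + (-1*27)/(((-15 - 6)/(10 - 6))) = 521 - 27/(-21/4) = 521 - 27*(-4/21) = 521 + 36/7 = 3683/7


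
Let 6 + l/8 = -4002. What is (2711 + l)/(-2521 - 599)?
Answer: 29353/3120 ≈ 9.4080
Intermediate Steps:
l = -32064 (l = -48 + 8*(-4002) = -48 - 32016 = -32064)
(2711 + l)/(-2521 - 599) = (2711 - 32064)/(-2521 - 599) = -29353/(-3120) = -29353*(-1/3120) = 29353/3120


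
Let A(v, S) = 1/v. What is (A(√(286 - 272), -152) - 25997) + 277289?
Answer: 251292 + √14/14 ≈ 2.5129e+5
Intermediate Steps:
(A(√(286 - 272), -152) - 25997) + 277289 = (1/(√(286 - 272)) - 25997) + 277289 = (1/(√14) - 25997) + 277289 = (√14/14 - 25997) + 277289 = (-25997 + √14/14) + 277289 = 251292 + √14/14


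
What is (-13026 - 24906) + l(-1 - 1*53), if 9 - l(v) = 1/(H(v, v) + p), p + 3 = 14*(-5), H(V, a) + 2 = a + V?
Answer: -6939908/183 ≈ -37923.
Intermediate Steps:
H(V, a) = -2 + V + a (H(V, a) = -2 + (a + V) = -2 + (V + a) = -2 + V + a)
p = -73 (p = -3 + 14*(-5) = -3 - 70 = -73)
l(v) = 9 - 1/(-75 + 2*v) (l(v) = 9 - 1/((-2 + v + v) - 73) = 9 - 1/((-2 + 2*v) - 73) = 9 - 1/(-75 + 2*v))
(-13026 - 24906) + l(-1 - 1*53) = (-13026 - 24906) + 2*(-338 + 9*(-1 - 1*53))/(-75 + 2*(-1 - 1*53)) = -37932 + 2*(-338 + 9*(-1 - 53))/(-75 + 2*(-1 - 53)) = -37932 + 2*(-338 + 9*(-54))/(-75 + 2*(-54)) = -37932 + 2*(-338 - 486)/(-75 - 108) = -37932 + 2*(-824)/(-183) = -37932 + 2*(-1/183)*(-824) = -37932 + 1648/183 = -6939908/183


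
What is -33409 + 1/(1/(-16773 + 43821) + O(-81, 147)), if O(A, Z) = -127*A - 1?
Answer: -9294909263113/278215729 ≈ -33409.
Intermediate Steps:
O(A, Z) = -1 - 127*A
-33409 + 1/(1/(-16773 + 43821) + O(-81, 147)) = -33409 + 1/(1/(-16773 + 43821) + (-1 - 127*(-81))) = -33409 + 1/(1/27048 + (-1 + 10287)) = -33409 + 1/(1/27048 + 10286) = -33409 + 1/(278215729/27048) = -33409 + 27048/278215729 = -9294909263113/278215729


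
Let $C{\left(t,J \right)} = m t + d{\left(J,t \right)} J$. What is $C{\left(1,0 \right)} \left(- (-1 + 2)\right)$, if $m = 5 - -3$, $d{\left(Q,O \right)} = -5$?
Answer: $-8$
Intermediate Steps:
$m = 8$ ($m = 5 + 3 = 8$)
$C{\left(t,J \right)} = - 5 J + 8 t$ ($C{\left(t,J \right)} = 8 t - 5 J = - 5 J + 8 t$)
$C{\left(1,0 \right)} \left(- (-1 + 2)\right) = \left(\left(-5\right) 0 + 8 \cdot 1\right) \left(- (-1 + 2)\right) = \left(0 + 8\right) \left(\left(-1\right) 1\right) = 8 \left(-1\right) = -8$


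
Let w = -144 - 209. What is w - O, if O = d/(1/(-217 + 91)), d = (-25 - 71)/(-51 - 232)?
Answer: -87803/283 ≈ -310.26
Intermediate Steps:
d = 96/283 (d = -96/(-283) = -96*(-1/283) = 96/283 ≈ 0.33922)
O = -12096/283 (O = 96/(283*(1/(-217 + 91))) = 96/(283*(1/(-126))) = 96/(283*(-1/126)) = (96/283)*(-126) = -12096/283 ≈ -42.742)
w = -353
w - O = -353 - 1*(-12096/283) = -353 + 12096/283 = -87803/283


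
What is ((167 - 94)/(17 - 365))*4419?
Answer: -107529/116 ≈ -926.97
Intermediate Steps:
((167 - 94)/(17 - 365))*4419 = (73/(-348))*4419 = (73*(-1/348))*4419 = -73/348*4419 = -107529/116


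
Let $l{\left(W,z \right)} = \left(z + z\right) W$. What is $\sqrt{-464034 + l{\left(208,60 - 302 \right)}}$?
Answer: $17 i \sqrt{1954} \approx 751.47 i$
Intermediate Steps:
$l{\left(W,z \right)} = 2 W z$ ($l{\left(W,z \right)} = 2 z W = 2 W z$)
$\sqrt{-464034 + l{\left(208,60 - 302 \right)}} = \sqrt{-464034 + 2 \cdot 208 \left(60 - 302\right)} = \sqrt{-464034 + 2 \cdot 208 \left(-242\right)} = \sqrt{-464034 - 100672} = \sqrt{-564706} = 17 i \sqrt{1954}$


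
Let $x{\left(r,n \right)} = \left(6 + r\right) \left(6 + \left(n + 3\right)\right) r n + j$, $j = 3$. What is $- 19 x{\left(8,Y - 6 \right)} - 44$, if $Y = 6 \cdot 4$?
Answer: $-1034309$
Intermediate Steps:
$Y = 24$
$x{\left(r,n \right)} = 3 + n r \left(6 + r\right) \left(9 + n\right)$ ($x{\left(r,n \right)} = \left(6 + r\right) \left(6 + \left(n + 3\right)\right) r n + 3 = \left(6 + r\right) \left(6 + \left(3 + n\right)\right) r n + 3 = \left(6 + r\right) \left(9 + n\right) r n + 3 = r \left(6 + r\right) \left(9 + n\right) n + 3 = n r \left(6 + r\right) \left(9 + n\right) + 3 = 3 + n r \left(6 + r\right) \left(9 + n\right)$)
$- 19 x{\left(8,Y - 6 \right)} - 44 = - 19 \left(3 + \left(24 - 6\right)^{2} \cdot 8^{2} + 6 \cdot 8 \left(24 - 6\right)^{2} + 9 \left(24 - 6\right) 8^{2} + 54 \left(24 - 6\right) 8\right) - 44 = - 19 \left(3 + \left(24 - 6\right)^{2} \cdot 64 + 6 \cdot 8 \left(24 - 6\right)^{2} + 9 \left(24 - 6\right) 64 + 54 \left(24 - 6\right) 8\right) - 44 = - 19 \left(3 + 18^{2} \cdot 64 + 6 \cdot 8 \cdot 18^{2} + 9 \cdot 18 \cdot 64 + 54 \cdot 18 \cdot 8\right) - 44 = - 19 \left(3 + 324 \cdot 64 + 6 \cdot 8 \cdot 324 + 10368 + 7776\right) - 44 = - 19 \left(3 + 20736 + 15552 + 10368 + 7776\right) - 44 = \left(-19\right) 54435 - 44 = -1034265 - 44 = -1034309$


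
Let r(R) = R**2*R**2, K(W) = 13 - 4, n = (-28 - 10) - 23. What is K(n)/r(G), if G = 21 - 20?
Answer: 9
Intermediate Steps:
n = -61 (n = -38 - 23 = -61)
K(W) = 9
G = 1
r(R) = R**4
K(n)/r(G) = 9/(1**4) = 9/1 = 9*1 = 9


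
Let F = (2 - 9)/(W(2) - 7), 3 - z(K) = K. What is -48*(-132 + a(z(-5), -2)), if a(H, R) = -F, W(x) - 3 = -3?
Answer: 6384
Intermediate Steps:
W(x) = 0 (W(x) = 3 - 3 = 0)
z(K) = 3 - K
F = 1 (F = (2 - 9)/(0 - 7) = -7/(-7) = -7*(-⅐) = 1)
a(H, R) = -1 (a(H, R) = -1*1 = -1)
-48*(-132 + a(z(-5), -2)) = -48*(-132 - 1) = -48*(-133) = 6384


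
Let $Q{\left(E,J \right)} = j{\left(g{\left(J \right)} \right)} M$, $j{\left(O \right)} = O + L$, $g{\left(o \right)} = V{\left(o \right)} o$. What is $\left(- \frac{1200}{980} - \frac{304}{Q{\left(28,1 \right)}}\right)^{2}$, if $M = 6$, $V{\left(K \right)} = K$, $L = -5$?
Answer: $\frac{2829124}{21609} \approx 130.92$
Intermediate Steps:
$g{\left(o \right)} = o^{2}$ ($g{\left(o \right)} = o o = o^{2}$)
$j{\left(O \right)} = -5 + O$ ($j{\left(O \right)} = O - 5 = -5 + O$)
$Q{\left(E,J \right)} = -30 + 6 J^{2}$ ($Q{\left(E,J \right)} = \left(-5 + J^{2}\right) 6 = -30 + 6 J^{2}$)
$\left(- \frac{1200}{980} - \frac{304}{Q{\left(28,1 \right)}}\right)^{2} = \left(- \frac{1200}{980} - \frac{304}{-30 + 6 \cdot 1^{2}}\right)^{2} = \left(\left(-1200\right) \frac{1}{980} - \frac{304}{-30 + 6 \cdot 1}\right)^{2} = \left(- \frac{60}{49} - \frac{304}{-30 + 6}\right)^{2} = \left(- \frac{60}{49} - \frac{304}{-24}\right)^{2} = \left(- \frac{60}{49} - - \frac{38}{3}\right)^{2} = \left(- \frac{60}{49} + \frac{38}{3}\right)^{2} = \left(\frac{1682}{147}\right)^{2} = \frac{2829124}{21609}$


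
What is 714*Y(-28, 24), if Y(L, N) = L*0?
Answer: 0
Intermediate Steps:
Y(L, N) = 0
714*Y(-28, 24) = 714*0 = 0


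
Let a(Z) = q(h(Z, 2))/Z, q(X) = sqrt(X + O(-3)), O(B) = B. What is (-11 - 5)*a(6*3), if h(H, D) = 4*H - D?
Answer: -8*sqrt(67)/9 ≈ -7.2759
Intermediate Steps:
h(H, D) = -D + 4*H
q(X) = sqrt(-3 + X) (q(X) = sqrt(X - 3) = sqrt(-3 + X))
a(Z) = sqrt(-5 + 4*Z)/Z (a(Z) = sqrt(-3 + (-1*2 + 4*Z))/Z = sqrt(-3 + (-2 + 4*Z))/Z = sqrt(-5 + 4*Z)/Z)
(-11 - 5)*a(6*3) = (-11 - 5)*(sqrt(-5 + 4*(6*3))/((6*3))) = -16*sqrt(-5 + 4*18)/18 = -8*sqrt(-5 + 72)/9 = -8*sqrt(67)/9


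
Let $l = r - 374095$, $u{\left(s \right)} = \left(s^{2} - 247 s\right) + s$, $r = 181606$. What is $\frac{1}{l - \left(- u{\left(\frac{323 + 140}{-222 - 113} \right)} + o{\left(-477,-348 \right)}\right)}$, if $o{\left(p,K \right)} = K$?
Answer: $- \frac{112225}{21524653526} \approx -5.2138 \cdot 10^{-6}$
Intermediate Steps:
$u{\left(s \right)} = s^{2} - 246 s$
$l = -192489$ ($l = 181606 - 374095 = -192489$)
$\frac{1}{l - \left(- u{\left(\frac{323 + 140}{-222 - 113} \right)} + o{\left(-477,-348 \right)}\right)} = \frac{1}{-192489 + \left(\frac{323 + 140}{-222 - 113} \left(-246 + \frac{323 + 140}{-222 - 113}\right) - -348\right)} = \frac{1}{-192489 + \left(\frac{463}{-335} \left(-246 + \frac{463}{-335}\right) + 348\right)} = \frac{1}{-192489 + \left(463 \left(- \frac{1}{335}\right) \left(-246 + 463 \left(- \frac{1}{335}\right)\right) + 348\right)} = \frac{1}{-192489 + \left(- \frac{463 \left(-246 - \frac{463}{335}\right)}{335} + 348\right)} = \frac{1}{-192489 + \left(\left(- \frac{463}{335}\right) \left(- \frac{82873}{335}\right) + 348\right)} = \frac{1}{-192489 + \left(\frac{38370199}{112225} + 348\right)} = \frac{1}{-192489 + \frac{77424499}{112225}} = \frac{1}{- \frac{21524653526}{112225}} = - \frac{112225}{21524653526}$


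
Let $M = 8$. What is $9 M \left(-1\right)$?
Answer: $-72$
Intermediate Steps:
$9 M \left(-1\right) = 9 \cdot 8 \left(-1\right) = 72 \left(-1\right) = -72$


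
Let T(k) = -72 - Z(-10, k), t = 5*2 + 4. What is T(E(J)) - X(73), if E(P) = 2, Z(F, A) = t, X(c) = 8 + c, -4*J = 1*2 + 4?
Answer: -167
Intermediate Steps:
t = 14 (t = 10 + 4 = 14)
J = -3/2 (J = -(1*2 + 4)/4 = -(2 + 4)/4 = -¼*6 = -3/2 ≈ -1.5000)
Z(F, A) = 14
T(k) = -86 (T(k) = -72 - 1*14 = -72 - 14 = -86)
T(E(J)) - X(73) = -86 - (8 + 73) = -86 - 1*81 = -86 - 81 = -167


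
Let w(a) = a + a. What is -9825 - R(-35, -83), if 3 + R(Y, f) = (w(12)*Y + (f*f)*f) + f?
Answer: 562888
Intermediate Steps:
w(a) = 2*a
R(Y, f) = -3 + f + f**3 + 24*Y (R(Y, f) = -3 + (((2*12)*Y + (f*f)*f) + f) = -3 + ((24*Y + f**2*f) + f) = -3 + ((24*Y + f**3) + f) = -3 + ((f**3 + 24*Y) + f) = -3 + (f + f**3 + 24*Y) = -3 + f + f**3 + 24*Y)
-9825 - R(-35, -83) = -9825 - (-3 - 83 + (-83)**3 + 24*(-35)) = -9825 - (-3 - 83 - 571787 - 840) = -9825 - 1*(-572713) = -9825 + 572713 = 562888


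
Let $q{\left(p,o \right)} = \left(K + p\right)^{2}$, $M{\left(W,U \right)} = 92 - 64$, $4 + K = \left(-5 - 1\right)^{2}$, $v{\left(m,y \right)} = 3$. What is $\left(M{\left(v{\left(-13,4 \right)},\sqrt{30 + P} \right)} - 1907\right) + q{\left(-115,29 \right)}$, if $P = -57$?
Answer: $5010$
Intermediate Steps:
$K = 32$ ($K = -4 + \left(-5 - 1\right)^{2} = -4 + \left(-6\right)^{2} = -4 + 36 = 32$)
$M{\left(W,U \right)} = 28$ ($M{\left(W,U \right)} = 92 - 64 = 28$)
$q{\left(p,o \right)} = \left(32 + p\right)^{2}$
$\left(M{\left(v{\left(-13,4 \right)},\sqrt{30 + P} \right)} - 1907\right) + q{\left(-115,29 \right)} = \left(28 - 1907\right) + \left(32 - 115\right)^{2} = -1879 + \left(-83\right)^{2} = -1879 + 6889 = 5010$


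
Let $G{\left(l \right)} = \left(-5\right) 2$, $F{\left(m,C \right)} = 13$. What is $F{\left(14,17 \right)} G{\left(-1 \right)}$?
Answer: $-130$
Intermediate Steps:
$G{\left(l \right)} = -10$
$F{\left(14,17 \right)} G{\left(-1 \right)} = 13 \left(-10\right) = -130$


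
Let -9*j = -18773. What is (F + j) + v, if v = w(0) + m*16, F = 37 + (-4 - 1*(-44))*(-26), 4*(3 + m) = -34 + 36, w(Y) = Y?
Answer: 9386/9 ≈ 1042.9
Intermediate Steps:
m = -5/2 (m = -3 + (-34 + 36)/4 = -3 + (¼)*2 = -3 + ½ = -5/2 ≈ -2.5000)
F = -1003 (F = 37 + (-4 + 44)*(-26) = 37 + 40*(-26) = 37 - 1040 = -1003)
j = 18773/9 (j = -⅑*(-18773) = 18773/9 ≈ 2085.9)
v = -40 (v = 0 - 5/2*16 = 0 - 40 = -40)
(F + j) + v = (-1003 + 18773/9) - 40 = 9746/9 - 40 = 9386/9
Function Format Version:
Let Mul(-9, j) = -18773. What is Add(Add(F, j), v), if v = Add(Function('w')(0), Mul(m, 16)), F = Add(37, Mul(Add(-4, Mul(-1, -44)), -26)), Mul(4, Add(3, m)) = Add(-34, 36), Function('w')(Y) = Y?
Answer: Rational(9386, 9) ≈ 1042.9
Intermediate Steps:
m = Rational(-5, 2) (m = Add(-3, Mul(Rational(1, 4), Add(-34, 36))) = Add(-3, Mul(Rational(1, 4), 2)) = Add(-3, Rational(1, 2)) = Rational(-5, 2) ≈ -2.5000)
F = -1003 (F = Add(37, Mul(Add(-4, 44), -26)) = Add(37, Mul(40, -26)) = Add(37, -1040) = -1003)
j = Rational(18773, 9) (j = Mul(Rational(-1, 9), -18773) = Rational(18773, 9) ≈ 2085.9)
v = -40 (v = Add(0, Mul(Rational(-5, 2), 16)) = Add(0, -40) = -40)
Add(Add(F, j), v) = Add(Add(-1003, Rational(18773, 9)), -40) = Add(Rational(9746, 9), -40) = Rational(9386, 9)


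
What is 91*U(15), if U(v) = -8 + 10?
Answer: 182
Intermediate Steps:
U(v) = 2
91*U(15) = 91*2 = 182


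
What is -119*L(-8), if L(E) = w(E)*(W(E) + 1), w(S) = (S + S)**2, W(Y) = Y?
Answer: 213248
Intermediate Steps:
w(S) = 4*S**2 (w(S) = (2*S)**2 = 4*S**2)
L(E) = 4*E**2*(1 + E) (L(E) = (4*E**2)*(E + 1) = (4*E**2)*(1 + E) = 4*E**2*(1 + E))
-119*L(-8) = -476*(-8)**2*(1 - 8) = -476*64*(-7) = -119*(-1792) = 213248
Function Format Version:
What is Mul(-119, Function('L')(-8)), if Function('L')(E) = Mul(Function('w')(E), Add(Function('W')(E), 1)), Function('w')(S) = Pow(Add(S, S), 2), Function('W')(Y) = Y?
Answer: 213248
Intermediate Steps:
Function('w')(S) = Mul(4, Pow(S, 2)) (Function('w')(S) = Pow(Mul(2, S), 2) = Mul(4, Pow(S, 2)))
Function('L')(E) = Mul(4, Pow(E, 2), Add(1, E)) (Function('L')(E) = Mul(Mul(4, Pow(E, 2)), Add(E, 1)) = Mul(Mul(4, Pow(E, 2)), Add(1, E)) = Mul(4, Pow(E, 2), Add(1, E)))
Mul(-119, Function('L')(-8)) = Mul(-119, Mul(4, Pow(-8, 2), Add(1, -8))) = Mul(-119, Mul(4, 64, -7)) = Mul(-119, -1792) = 213248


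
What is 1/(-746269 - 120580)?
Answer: -1/866849 ≈ -1.1536e-6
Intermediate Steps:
1/(-746269 - 120580) = 1/(-866849) = -1/866849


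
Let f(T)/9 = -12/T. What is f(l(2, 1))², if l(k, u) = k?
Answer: 2916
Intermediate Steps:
f(T) = -108/T (f(T) = 9*(-12/T) = -108/T)
f(l(2, 1))² = (-108/2)² = (-108*½)² = (-54)² = 2916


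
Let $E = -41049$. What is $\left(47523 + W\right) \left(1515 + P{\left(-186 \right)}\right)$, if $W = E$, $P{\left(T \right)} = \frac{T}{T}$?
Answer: $9814584$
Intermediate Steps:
$P{\left(T \right)} = 1$
$W = -41049$
$\left(47523 + W\right) \left(1515 + P{\left(-186 \right)}\right) = \left(47523 - 41049\right) \left(1515 + 1\right) = 6474 \cdot 1516 = 9814584$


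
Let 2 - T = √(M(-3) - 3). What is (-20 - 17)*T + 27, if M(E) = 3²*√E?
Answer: -47 + 37*√(-3 + 9*I*√3) ≈ 46.875 + 113.66*I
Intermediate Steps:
M(E) = 9*√E
T = 2 - √(-3 + 9*I*√3) (T = 2 - √(9*√(-3) - 3) = 2 - √(9*(I*√3) - 3) = 2 - √(9*I*√3 - 3) = 2 - √(-3 + 9*I*√3) ≈ -0.53717 - 3.072*I)
(-20 - 17)*T + 27 = (-20 - 17)*(2 - √(-3 + 9*I*√3)) + 27 = -37*(2 - √(-3 + 9*I*√3)) + 27 = (-74 + 37*√(-3 + 9*I*√3)) + 27 = -47 + 37*√(-3 + 9*I*√3)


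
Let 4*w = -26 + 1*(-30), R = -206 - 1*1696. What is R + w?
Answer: -1916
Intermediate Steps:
R = -1902 (R = -206 - 1696 = -1902)
w = -14 (w = (-26 + 1*(-30))/4 = (-26 - 30)/4 = (1/4)*(-56) = -14)
R + w = -1902 - 14 = -1916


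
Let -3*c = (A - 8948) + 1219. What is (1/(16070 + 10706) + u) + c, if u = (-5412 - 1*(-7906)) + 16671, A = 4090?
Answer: 545641329/26776 ≈ 20378.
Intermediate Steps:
c = 1213 (c = -((4090 - 8948) + 1219)/3 = -(-4858 + 1219)/3 = -⅓*(-3639) = 1213)
u = 19165 (u = (-5412 + 7906) + 16671 = 2494 + 16671 = 19165)
(1/(16070 + 10706) + u) + c = (1/(16070 + 10706) + 19165) + 1213 = (1/26776 + 19165) + 1213 = 513162041/26776 + 1213 = 545641329/26776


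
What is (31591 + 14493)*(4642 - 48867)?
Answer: -2038064900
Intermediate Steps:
(31591 + 14493)*(4642 - 48867) = 46084*(-44225) = -2038064900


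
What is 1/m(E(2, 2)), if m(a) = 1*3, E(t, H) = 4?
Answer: ⅓ ≈ 0.33333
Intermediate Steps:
m(a) = 3
1/m(E(2, 2)) = 1/3 = ⅓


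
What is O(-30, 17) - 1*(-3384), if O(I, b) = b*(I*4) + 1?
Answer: 1345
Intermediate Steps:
O(I, b) = 1 + 4*I*b (O(I, b) = b*(4*I) + 1 = 4*I*b + 1 = 1 + 4*I*b)
O(-30, 17) - 1*(-3384) = (1 + 4*(-30)*17) - 1*(-3384) = (1 - 2040) + 3384 = -2039 + 3384 = 1345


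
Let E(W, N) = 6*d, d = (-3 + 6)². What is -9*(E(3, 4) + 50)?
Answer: -936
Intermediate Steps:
d = 9 (d = 3² = 9)
E(W, N) = 54 (E(W, N) = 6*9 = 54)
-9*(E(3, 4) + 50) = -9*(54 + 50) = -9*104 = -936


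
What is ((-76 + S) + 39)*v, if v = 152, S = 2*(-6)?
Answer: -7448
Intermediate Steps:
S = -12
((-76 + S) + 39)*v = ((-76 - 12) + 39)*152 = (-88 + 39)*152 = -49*152 = -7448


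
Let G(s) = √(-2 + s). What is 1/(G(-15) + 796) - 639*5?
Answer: (-3195*√17 + 2543219*I)/(√17 - 796*I) ≈ -3195.0 - 6.4969e-6*I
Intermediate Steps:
1/(G(-15) + 796) - 639*5 = 1/(√(-2 - 15) + 796) - 639*5 = 1/(√(-17) + 796) - 3195 = 1/(I*√17 + 796) - 3195 = 1/(796 + I*√17) - 3195 = -3195 + 1/(796 + I*√17)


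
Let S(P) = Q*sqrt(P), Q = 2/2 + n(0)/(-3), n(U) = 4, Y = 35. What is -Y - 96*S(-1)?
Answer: -35 + 32*I ≈ -35.0 + 32.0*I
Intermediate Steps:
Q = -1/3 (Q = 2/2 + 4/(-3) = 2*(1/2) + 4*(-1/3) = 1 - 4/3 = -1/3 ≈ -0.33333)
S(P) = -sqrt(P)/3
-Y - 96*S(-1) = -1*35 - (-32)*sqrt(-1) = -35 - (-32)*I = -35 + 32*I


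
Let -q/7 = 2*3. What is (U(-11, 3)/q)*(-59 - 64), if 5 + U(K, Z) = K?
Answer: -328/7 ≈ -46.857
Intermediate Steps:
U(K, Z) = -5 + K
q = -42 (q = -14*3 = -7*6 = -42)
(U(-11, 3)/q)*(-59 - 64) = ((-5 - 11)/(-42))*(-59 - 64) = -16*(-1/42)*(-123) = (8/21)*(-123) = -328/7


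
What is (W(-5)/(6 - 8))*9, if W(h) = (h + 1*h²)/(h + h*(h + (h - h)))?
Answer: -9/2 ≈ -4.5000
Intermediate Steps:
W(h) = 1 (W(h) = (h + h²)/(h + h*(h + 0)) = (h + h²)/(h + h*h) = (h + h²)/(h + h²) = 1)
(W(-5)/(6 - 8))*9 = (1/(6 - 8))*9 = (1/(-2))*9 = -½*1*9 = -½*9 = -9/2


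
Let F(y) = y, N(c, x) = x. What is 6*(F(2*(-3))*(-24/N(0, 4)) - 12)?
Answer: 144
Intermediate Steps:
6*(F(2*(-3))*(-24/N(0, 4)) - 12) = 6*((2*(-3))*(-24/4) - 12) = 6*(-(-144)/4 - 12) = 6*(-6*(-6) - 12) = 6*(36 - 12) = 6*24 = 144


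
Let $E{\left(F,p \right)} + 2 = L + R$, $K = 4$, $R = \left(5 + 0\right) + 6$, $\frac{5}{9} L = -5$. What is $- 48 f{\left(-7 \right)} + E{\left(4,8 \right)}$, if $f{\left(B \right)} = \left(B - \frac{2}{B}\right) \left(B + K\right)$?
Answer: $- \frac{6768}{7} \approx -966.86$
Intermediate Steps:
$L = -9$ ($L = \frac{9}{5} \left(-5\right) = -9$)
$R = 11$ ($R = 5 + 6 = 11$)
$E{\left(F,p \right)} = 0$ ($E{\left(F,p \right)} = -2 + \left(-9 + 11\right) = -2 + 2 = 0$)
$f{\left(B \right)} = \left(4 + B\right) \left(B - \frac{2}{B}\right)$ ($f{\left(B \right)} = \left(B - \frac{2}{B}\right) \left(B + 4\right) = \left(B - \frac{2}{B}\right) \left(4 + B\right) = \left(4 + B\right) \left(B - \frac{2}{B}\right)$)
$- 48 f{\left(-7 \right)} + E{\left(4,8 \right)} = - 48 \left(-2 + \left(-7\right)^{2} - \frac{8}{-7} + 4 \left(-7\right)\right) + 0 = - 48 \left(-2 + 49 - - \frac{8}{7} - 28\right) + 0 = - 48 \left(-2 + 49 + \frac{8}{7} - 28\right) + 0 = \left(-48\right) \frac{141}{7} + 0 = - \frac{6768}{7} + 0 = - \frac{6768}{7}$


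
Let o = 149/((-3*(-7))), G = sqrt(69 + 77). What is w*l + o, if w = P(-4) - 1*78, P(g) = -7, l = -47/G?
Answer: 149/21 + 3995*sqrt(146)/146 ≈ 337.72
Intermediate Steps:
G = sqrt(146) ≈ 12.083
l = -47*sqrt(146)/146 ≈ -3.8897
o = 149/21 ≈ 7.0952
w = -85 (w = -7 - 1*78 = -7 - 78 = -85)
w*l + o = -(-3995)*sqrt(146)/146 + 149/21 = 3995*sqrt(146)/146 + 149/21 = 149/21 + 3995*sqrt(146)/146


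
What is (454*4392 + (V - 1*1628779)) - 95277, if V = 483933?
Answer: 753845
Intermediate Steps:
(454*4392 + (V - 1*1628779)) - 95277 = (454*4392 + (483933 - 1*1628779)) - 95277 = (1993968 + (483933 - 1628779)) - 95277 = (1993968 - 1144846) - 95277 = 849122 - 95277 = 753845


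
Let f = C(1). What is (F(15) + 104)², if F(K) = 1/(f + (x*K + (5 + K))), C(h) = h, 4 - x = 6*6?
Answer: 2278630225/210681 ≈ 10816.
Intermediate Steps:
x = -32 (x = 4 - 6*6 = 4 - 1*36 = 4 - 36 = -32)
f = 1
F(K) = 1/(6 - 31*K) (F(K) = 1/(1 + (-32*K + (5 + K))) = 1/(1 + (5 - 31*K)) = 1/(6 - 31*K))
(F(15) + 104)² = (1/(6 - 31*15) + 104)² = (1/(6 - 465) + 104)² = (1/(-459) + 104)² = (-1/459 + 104)² = (47735/459)² = 2278630225/210681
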